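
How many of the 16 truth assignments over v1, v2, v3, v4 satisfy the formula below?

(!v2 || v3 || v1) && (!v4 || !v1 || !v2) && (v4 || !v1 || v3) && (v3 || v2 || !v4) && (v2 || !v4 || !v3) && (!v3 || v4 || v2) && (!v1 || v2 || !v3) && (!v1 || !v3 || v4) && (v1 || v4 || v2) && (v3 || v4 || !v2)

2

There are 2^4 = 16 truth assignments over (v1, v2, v3, v4).
Check each against the 10 clauses (columns in the order v1, v2, v3, v4):
  F F F F  ✗ fails (v1 || v4 || v2)
  F F F T  ✗ fails (v3 || v2 || !v4)
  F F T F  ✗ fails (!v3 || v4 || v2)
  F F T T  ✗ fails (v2 || !v4 || !v3)
  F T F F  ✗ fails (!v2 || v3 || v1)
  F T F T  ✗ fails (!v2 || v3 || v1)
  F T T F  ✓ satisfies all
  F T T T  ✓ satisfies all
  T F F F  ✗ fails (v4 || !v1 || v3)
  T F F T  ✗ fails (v3 || v2 || !v4)
  T F T F  ✗ fails (!v3 || v4 || v2)
  T F T T  ✗ fails (v2 || !v4 || !v3)
  T T F F  ✗ fails (v4 || !v1 || v3)
  T T F T  ✗ fails (!v4 || !v1 || !v2)
  T T T F  ✗ fails (!v1 || !v3 || v4)
  T T T T  ✗ fails (!v4 || !v1 || !v2)
2 of the 16 rows are models.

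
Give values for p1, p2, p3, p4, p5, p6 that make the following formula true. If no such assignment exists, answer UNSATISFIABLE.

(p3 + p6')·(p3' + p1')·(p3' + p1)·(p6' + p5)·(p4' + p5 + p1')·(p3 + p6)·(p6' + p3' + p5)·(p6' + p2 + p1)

Try p3 = 1.
Unit clause (p1') forces p1 = 0.
That conflicts with the unit clause (p1).
Undo p3 and try p3 = 0.
Unit clause (p6') forces p6 = 0.
That conflicts with the unit clause (p6).
Neither p3 = 1 nor p3 = 0 works.

UNSATISFIABLE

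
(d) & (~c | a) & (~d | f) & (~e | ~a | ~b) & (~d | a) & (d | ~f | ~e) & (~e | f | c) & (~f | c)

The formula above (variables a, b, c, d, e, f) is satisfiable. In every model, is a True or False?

Suppose a = 0.
The clause (d) is unit, so d = 1.
Now (~d) is unsatisfied and unit — conflict.
So every satisfying assignment has a = True.

True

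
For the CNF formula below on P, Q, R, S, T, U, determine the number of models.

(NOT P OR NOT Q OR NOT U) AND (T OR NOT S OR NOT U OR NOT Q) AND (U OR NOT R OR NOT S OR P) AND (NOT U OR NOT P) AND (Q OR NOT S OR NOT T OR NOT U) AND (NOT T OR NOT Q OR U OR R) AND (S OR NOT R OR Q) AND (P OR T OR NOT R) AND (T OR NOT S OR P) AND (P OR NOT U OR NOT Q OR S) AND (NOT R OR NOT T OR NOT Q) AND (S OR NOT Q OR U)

14

There are 2^6 = 64 truth assignments over (P, Q, R, S, T, U).
Split on U. With U = true, the clauses containing U are satisfied and NOT U drops from the rest; 3 of the 2^5 = 32 assignments to the other variables satisfy what remains.
With U = false, by the same count on the reduced clause set, 11 assignments work.
Total: 3 + 11 = 14.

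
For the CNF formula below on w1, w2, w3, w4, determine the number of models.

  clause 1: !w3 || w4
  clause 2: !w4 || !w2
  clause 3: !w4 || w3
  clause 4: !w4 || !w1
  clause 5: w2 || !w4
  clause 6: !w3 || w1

There are 2^4 = 16 truth assignments over (w1, w2, w3, w4).
Check each against the 6 clauses (columns in the order w1, w2, w3, w4):
  F F F F  ✓ satisfies all
  F F F T  ✗ fails (!w4 || w3)
  F F T F  ✗ fails (!w3 || w4)
  F F T T  ✗ fails (w2 || !w4)
  F T F F  ✓ satisfies all
  F T F T  ✗ fails (!w4 || !w2)
  F T T F  ✗ fails (!w3 || w4)
  F T T T  ✗ fails (!w4 || !w2)
  T F F F  ✓ satisfies all
  T F F T  ✗ fails (!w4 || w3)
  T F T F  ✗ fails (!w3 || w4)
  T F T T  ✗ fails (!w4 || !w1)
  T T F F  ✓ satisfies all
  T T F T  ✗ fails (!w4 || !w2)
  T T T F  ✗ fails (!w3 || w4)
  T T T T  ✗ fails (!w4 || !w2)
4 of the 16 rows are models.

4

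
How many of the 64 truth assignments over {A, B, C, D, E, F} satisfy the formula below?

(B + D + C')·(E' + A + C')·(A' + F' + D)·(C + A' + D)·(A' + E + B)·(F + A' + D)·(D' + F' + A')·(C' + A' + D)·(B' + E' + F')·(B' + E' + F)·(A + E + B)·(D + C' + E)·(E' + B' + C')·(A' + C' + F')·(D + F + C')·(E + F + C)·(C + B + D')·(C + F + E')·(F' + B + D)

There are 2^6 = 64 truth assignments over (A, B, C, D, E, F).
Split on C. With C = 1, the clauses containing C are satisfied and C' drops from the rest; 4 of the 2^5 = 32 assignments to the other variables satisfy what remains.
With C = 0, by the same count on the reduced clause set, 2 assignments work.
(One model: A=F, B=T, C=F, D=F, E=F, F=T.)
Total: 4 + 2 = 6.

6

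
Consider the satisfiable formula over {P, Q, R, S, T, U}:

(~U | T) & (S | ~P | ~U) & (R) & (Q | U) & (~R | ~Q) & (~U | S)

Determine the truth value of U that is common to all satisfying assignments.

Suppose U = 0.
Unit clause (R) forces R = 1.
Unit clause (Q) forces Q = 1.
But (~Q) is also a unit clause — contradiction.
So every satisfying assignment has U = True.

True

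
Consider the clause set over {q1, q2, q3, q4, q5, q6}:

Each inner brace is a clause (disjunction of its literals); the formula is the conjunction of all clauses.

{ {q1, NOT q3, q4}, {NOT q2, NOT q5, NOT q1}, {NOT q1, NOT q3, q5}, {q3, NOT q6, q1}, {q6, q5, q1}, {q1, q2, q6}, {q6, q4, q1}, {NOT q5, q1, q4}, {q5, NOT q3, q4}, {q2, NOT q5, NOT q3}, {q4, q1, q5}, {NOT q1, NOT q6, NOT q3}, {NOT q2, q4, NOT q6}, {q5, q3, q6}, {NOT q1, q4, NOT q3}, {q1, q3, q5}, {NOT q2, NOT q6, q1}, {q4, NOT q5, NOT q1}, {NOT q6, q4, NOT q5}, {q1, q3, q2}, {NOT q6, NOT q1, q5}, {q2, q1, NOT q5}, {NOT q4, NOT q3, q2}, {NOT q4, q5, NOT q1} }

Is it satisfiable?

Satisfiable

Suppose q1 = true.
Suppose q2 = false.
Suppose q3 = false.
Suppose q5 = true.
From the singleton clause (q4), q4 = true.
No clause remains; q6 is free.
A satisfying assignment: q1 ↦ true; q2 ↦ false; q3 ↦ false; q4 ↦ true; q5 ↦ true; q6 ↦ false.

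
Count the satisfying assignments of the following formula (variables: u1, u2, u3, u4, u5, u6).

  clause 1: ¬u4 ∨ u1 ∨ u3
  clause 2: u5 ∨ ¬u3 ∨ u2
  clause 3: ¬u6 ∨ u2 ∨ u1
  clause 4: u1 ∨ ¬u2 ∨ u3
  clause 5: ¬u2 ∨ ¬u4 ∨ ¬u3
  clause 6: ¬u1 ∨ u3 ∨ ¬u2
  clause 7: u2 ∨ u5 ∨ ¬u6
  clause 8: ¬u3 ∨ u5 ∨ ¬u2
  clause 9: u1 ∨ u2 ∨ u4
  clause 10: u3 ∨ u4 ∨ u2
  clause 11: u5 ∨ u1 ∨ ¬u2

12

There are 2^6 = 64 truth assignments over (u1, u2, u3, u4, u5, u6).
Split on u3. With u3 = True, the clauses containing u3 are satisfied and ¬u3 drops from the rest; 9 of the 2^5 = 32 assignments to the other variables satisfy what remains.
With u3 = False, by the same count on the reduced clause set, 3 assignments work.
(One model: u1=F, u2=F, u3=T, u4=T, u5=T, u6=F.)
Total: 9 + 3 = 12.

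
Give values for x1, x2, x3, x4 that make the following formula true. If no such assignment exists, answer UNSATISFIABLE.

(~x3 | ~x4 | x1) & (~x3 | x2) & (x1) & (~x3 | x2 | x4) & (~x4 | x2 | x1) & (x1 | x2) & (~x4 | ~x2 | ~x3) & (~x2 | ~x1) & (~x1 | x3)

The clause (x1) is unit, so x1 = 1.
The clause (~x2) is unit, so x2 = 0.
The clause (~x3) is unit, so x3 = 0.
But (x3) is also a unit clause — contradiction.

UNSATISFIABLE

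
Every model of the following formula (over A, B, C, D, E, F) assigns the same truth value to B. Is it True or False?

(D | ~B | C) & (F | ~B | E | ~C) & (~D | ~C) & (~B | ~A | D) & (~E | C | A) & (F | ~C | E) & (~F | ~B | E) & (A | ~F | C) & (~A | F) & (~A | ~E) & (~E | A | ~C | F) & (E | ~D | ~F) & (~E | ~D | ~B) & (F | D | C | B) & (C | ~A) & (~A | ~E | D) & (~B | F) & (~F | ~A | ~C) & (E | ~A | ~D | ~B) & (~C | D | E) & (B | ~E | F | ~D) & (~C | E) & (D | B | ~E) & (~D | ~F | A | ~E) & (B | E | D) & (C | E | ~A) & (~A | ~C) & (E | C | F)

True

Suppose B = 0.
Suppose D = 0.
The clause (~E) is unit, so E = 0.
Now (E) is unsatisfied and unit — conflict.
That branch fails; take D = 1 instead.
The clause (~C) is unit, so C = 0.
The clause (~A) is unit, so A = 0.
The clause (~E) is unit, so E = 0.
The clause (~F) is unit, so F = 0.
Now (F) is unsatisfied and unit — conflict.
Either choice for D ends in contradiction.
So every satisfying assignment has B = True.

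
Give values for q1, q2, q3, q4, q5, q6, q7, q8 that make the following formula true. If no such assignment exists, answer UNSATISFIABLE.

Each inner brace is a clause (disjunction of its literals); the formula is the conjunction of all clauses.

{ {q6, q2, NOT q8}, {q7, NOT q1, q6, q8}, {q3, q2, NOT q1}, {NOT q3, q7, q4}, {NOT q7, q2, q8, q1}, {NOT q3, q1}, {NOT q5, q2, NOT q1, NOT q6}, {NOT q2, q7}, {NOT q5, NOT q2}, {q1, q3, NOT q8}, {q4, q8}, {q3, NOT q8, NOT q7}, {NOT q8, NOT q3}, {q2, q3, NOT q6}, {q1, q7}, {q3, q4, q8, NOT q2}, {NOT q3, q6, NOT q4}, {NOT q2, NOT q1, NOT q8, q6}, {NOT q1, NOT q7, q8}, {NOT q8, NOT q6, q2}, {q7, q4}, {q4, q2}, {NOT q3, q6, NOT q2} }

q1: false,  q2: true,  q3: false,  q4: true,  q5: false,  q6: false,  q7: true,  q8: false

Case q3 = false:
Case q2 = true:
(q7) alone gives q7 = true.
(NOT q5) alone gives q5 = false.
(NOT q8) alone gives q8 = false.
(q4) alone gives q4 = true.
(NOT q1) alone gives q1 = false.
All clauses hold; q6 can take either value.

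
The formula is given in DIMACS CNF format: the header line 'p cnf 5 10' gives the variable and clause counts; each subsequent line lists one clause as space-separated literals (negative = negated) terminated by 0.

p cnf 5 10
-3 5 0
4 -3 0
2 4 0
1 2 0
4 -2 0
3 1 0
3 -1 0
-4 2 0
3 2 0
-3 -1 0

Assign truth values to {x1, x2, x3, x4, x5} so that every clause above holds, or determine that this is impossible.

x1=False,  x2=True,  x3=True,  x4=True,  x5=True

Try x3 = True.
The clause (x5) is unit, so x5 = True.
The clause (x4) is unit, so x4 = True.
The clause (x2) is unit, so x2 = True.
The clause (¬x1) is unit, so x1 = False.
All clauses are satisfied.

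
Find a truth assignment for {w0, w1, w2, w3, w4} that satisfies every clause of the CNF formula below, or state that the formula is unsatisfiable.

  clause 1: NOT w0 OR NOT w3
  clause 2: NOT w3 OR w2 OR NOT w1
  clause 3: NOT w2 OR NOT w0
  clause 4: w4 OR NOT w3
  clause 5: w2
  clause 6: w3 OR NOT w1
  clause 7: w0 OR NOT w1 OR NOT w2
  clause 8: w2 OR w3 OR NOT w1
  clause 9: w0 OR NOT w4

Unit clause (w2) forces w2 = true.
Unit clause (NOT w0) forces w0 = false.
Unit clause (NOT w1) forces w1 = false.
Unit clause (NOT w4) forces w4 = false.
Unit clause (NOT w3) forces w3 = false.
Every clause now holds.

w0: false, w1: false, w2: true, w3: false, w4: false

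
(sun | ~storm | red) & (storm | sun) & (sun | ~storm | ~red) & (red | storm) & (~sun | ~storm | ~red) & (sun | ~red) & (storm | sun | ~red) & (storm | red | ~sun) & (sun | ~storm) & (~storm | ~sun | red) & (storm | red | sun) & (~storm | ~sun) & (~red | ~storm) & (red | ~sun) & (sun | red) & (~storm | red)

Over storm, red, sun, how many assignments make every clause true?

1

There are 2^3 = 8 truth assignments over (storm, red, sun).
Split on storm. With storm = 1, the clauses containing storm are satisfied and ~storm drops from the rest; 0 of the 2^2 = 4 assignments to the other variables satisfy what remains.
With storm = 0, by the same count on the reduced clause set, 1 assignment works.
Total: 0 + 1 = 1.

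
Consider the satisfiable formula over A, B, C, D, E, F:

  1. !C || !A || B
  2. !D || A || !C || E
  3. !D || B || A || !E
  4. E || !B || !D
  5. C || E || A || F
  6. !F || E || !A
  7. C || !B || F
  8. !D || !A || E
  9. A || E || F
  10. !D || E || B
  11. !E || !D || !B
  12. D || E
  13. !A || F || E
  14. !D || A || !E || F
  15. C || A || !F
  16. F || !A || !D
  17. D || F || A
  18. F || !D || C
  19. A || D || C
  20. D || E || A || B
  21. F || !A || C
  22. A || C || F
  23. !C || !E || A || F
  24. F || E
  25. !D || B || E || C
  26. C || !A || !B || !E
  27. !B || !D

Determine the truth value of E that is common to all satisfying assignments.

Suppose E = false.
From the singleton clause (D), D = true.
From the singleton clause (!B), B = false.
Now (B) is unsatisfied and unit — conflict.
So every satisfying assignment has E = True.

True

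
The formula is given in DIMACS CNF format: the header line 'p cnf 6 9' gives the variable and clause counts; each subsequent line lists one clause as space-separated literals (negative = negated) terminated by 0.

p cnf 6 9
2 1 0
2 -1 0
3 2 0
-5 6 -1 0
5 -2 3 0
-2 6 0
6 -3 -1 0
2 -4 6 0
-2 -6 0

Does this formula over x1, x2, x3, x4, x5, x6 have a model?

No

Case x2 = True:
Unit clause (x6) forces x6 = True.
That conflicts with the unit clause (¬x6).
Undo x2 and try x2 = False.
Unit clause (x1) forces x1 = True.
That conflicts with the unit clause (¬x1).
Neither x2 = True nor x2 = False works.
No assignment satisfies every clause.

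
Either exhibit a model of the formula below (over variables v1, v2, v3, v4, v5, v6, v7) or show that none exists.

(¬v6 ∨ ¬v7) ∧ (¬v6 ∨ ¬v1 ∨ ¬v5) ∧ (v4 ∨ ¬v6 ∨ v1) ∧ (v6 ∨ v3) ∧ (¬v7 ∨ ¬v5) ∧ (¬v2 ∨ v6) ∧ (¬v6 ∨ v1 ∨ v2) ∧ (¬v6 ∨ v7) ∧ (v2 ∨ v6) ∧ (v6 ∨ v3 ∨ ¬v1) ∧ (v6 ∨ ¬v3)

Case v6 = False:
(v3) alone gives v3 = True.
But (¬v3) is also a unit clause — contradiction.
So v6 must be the other value — set v6 = True.
(¬v7) alone gives v7 = False.
But (v7) is also a unit clause — contradiction.
Both values of v6 lead to a conflict.

UNSATISFIABLE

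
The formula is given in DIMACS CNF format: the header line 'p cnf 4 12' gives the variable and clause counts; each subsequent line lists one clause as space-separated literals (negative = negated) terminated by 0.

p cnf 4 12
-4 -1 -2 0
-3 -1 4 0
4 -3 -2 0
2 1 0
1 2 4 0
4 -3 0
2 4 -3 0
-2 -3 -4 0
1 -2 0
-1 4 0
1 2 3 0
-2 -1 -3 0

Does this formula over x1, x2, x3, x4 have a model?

Suppose x2 = False.
Unit clause (x1) forces x1 = True.
Unit clause (x4) forces x4 = True.
No clause remains; x3 is free.
A satisfying assignment: x1=True, x2=False, x3=False, x4=True.

Yes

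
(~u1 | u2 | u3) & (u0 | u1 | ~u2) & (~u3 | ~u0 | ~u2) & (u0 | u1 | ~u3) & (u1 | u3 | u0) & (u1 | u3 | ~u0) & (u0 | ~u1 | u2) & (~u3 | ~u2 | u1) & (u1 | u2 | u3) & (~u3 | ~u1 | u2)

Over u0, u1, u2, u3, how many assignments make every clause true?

4

There are 2^4 = 16 truth assignments over (u0, u1, u2, u3).
Check each against the 10 clauses (columns in the order u0, u1, u2, u3):
  F F F F  ✗ fails (u1 | u3 | u0)
  F F F T  ✗ fails (u0 | u1 | ~u3)
  F F T F  ✗ fails (u0 | u1 | ~u2)
  F F T T  ✗ fails (u0 | u1 | ~u2)
  F T F F  ✗ fails (~u1 | u2 | u3)
  F T F T  ✗ fails (u0 | ~u1 | u2)
  F T T F  ✓ satisfies all
  F T T T  ✓ satisfies all
  T F F F  ✗ fails (u1 | u3 | ~u0)
  T F F T  ✓ satisfies all
  T F T F  ✗ fails (u1 | u3 | ~u0)
  T F T T  ✗ fails (~u3 | ~u0 | ~u2)
  T T F F  ✗ fails (~u1 | u2 | u3)
  T T F T  ✗ fails (~u3 | ~u1 | u2)
  T T T F  ✓ satisfies all
  T T T T  ✗ fails (~u3 | ~u0 | ~u2)
4 of the 16 rows are models.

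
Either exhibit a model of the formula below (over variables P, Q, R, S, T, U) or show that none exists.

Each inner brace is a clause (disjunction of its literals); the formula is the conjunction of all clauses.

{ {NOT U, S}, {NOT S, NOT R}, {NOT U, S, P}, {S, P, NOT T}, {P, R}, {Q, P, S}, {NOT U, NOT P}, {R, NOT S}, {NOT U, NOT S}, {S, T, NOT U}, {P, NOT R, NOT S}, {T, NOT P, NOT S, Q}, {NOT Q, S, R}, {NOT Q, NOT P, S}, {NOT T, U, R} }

Suppose U = false.
Suppose S = false.
Suppose P = true.
The clause (NOT Q) is unit, so Q = false.
Suppose T = true.
The clause (R) is unit, so R = true.
All clauses are satisfied.

P ↦ true; Q ↦ false; R ↦ true; S ↦ false; T ↦ true; U ↦ false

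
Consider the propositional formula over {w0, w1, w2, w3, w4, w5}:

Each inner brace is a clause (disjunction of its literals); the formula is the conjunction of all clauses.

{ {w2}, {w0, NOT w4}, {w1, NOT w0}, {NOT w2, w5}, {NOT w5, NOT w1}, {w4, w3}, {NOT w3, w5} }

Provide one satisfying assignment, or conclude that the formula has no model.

w0 ↦ false,  w1 ↦ false,  w2 ↦ true,  w3 ↦ true,  w4 ↦ false,  w5 ↦ true

Unit clause (w2) forces w2 = true.
Unit clause (w5) forces w5 = true.
Unit clause (NOT w1) forces w1 = false.
Unit clause (NOT w0) forces w0 = false.
Unit clause (NOT w4) forces w4 = false.
Unit clause (w3) forces w3 = true.
All clauses are satisfied.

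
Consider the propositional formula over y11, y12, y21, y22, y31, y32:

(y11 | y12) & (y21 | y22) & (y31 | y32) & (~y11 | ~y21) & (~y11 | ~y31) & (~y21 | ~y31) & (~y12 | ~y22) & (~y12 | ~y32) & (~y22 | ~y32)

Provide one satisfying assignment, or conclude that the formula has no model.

Try y11 = 1.
The clause (~y21) is unit, so y21 = 0.
The clause (y22) is unit, so y22 = 1.
The clause (~y31) is unit, so y31 = 0.
The clause (y32) is unit, so y32 = 1.
That conflicts with the unit clause (~y32).
Backtrack on y11: now try y11 = 0.
The clause (y12) is unit, so y12 = 1.
The clause (~y22) is unit, so y22 = 0.
The clause (y21) is unit, so y21 = 1.
The clause (~y31) is unit, so y31 = 0.
The clause (y32) is unit, so y32 = 1.
That conflicts with the unit clause (~y32).
Either choice for y11 ends in contradiction.

UNSATISFIABLE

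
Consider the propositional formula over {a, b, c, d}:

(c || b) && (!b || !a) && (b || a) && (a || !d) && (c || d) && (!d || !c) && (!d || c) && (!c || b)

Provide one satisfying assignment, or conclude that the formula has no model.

Case c = true:
Unit clause (!d) forces d = false.
Unit clause (b) forces b = true.
Unit clause (!a) forces a = false.
Every clause now holds.

a=false,  b=true,  c=true,  d=false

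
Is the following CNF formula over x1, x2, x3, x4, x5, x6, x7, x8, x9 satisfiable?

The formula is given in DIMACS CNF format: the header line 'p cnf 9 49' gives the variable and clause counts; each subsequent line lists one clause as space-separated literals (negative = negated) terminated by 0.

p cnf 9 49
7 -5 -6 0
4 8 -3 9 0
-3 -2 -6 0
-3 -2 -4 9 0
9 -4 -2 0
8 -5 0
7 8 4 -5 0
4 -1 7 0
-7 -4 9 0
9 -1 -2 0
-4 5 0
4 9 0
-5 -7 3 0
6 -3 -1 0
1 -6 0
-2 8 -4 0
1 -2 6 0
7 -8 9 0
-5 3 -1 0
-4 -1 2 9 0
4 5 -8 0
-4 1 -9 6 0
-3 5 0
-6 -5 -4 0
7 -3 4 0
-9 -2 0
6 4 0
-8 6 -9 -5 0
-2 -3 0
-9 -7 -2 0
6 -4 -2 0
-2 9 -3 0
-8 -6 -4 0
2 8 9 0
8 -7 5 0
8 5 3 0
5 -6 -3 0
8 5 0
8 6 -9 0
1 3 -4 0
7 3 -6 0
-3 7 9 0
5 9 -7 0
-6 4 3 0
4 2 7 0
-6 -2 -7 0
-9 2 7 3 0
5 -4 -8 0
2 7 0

Case x8 = True:
Case x4 = False:
(x9) alone gives x9 = True.
(x5) alone gives x5 = True.
(¬x2) alone gives x2 = False.
(x6) alone gives x6 = True.
(x7) alone gives x7 = True.
(x3) alone gives x3 = True.
(x1) alone gives x1 = True.
All clauses are satisfied.
A satisfying assignment: x1: True, x2: False, x3: True, x4: False, x5: True, x6: True, x7: True, x8: True, x9: True.

Yes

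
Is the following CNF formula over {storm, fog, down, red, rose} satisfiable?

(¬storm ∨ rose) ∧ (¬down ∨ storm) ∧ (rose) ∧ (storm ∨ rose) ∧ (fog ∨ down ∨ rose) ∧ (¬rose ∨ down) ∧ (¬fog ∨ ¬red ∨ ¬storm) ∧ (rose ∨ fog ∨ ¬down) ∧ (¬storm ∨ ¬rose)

No, unsatisfiable

The clause (rose) is unit, so rose = True.
The clause (down) is unit, so down = True.
The clause (storm) is unit, so storm = True.
That conflicts with the unit clause (¬storm).
No assignment satisfies every clause.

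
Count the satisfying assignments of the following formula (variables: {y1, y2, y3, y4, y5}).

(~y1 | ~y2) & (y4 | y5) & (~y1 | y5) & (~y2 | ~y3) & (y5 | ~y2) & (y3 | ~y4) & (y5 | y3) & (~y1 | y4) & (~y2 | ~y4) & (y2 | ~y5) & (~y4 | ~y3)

1

There are 2^5 = 32 truth assignments over (y1, y2, y3, y4, y5).
Split on y2. With y2 = 1, the clauses containing y2 are satisfied and ~y2 drops from the rest; 1 of the 2^4 = 16 assignments to the other variables satisfy what remains.
With y2 = 0, by the same count on the reduced clause set, 0 assignments work.
Total: 1 + 0 = 1.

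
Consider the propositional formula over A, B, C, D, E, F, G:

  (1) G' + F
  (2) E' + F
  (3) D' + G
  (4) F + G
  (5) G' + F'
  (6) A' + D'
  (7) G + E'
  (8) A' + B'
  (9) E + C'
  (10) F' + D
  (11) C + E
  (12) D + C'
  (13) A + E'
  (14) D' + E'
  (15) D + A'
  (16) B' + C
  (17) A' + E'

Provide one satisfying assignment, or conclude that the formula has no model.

Suppose G = 0.
(D') alone gives D = 0.
(F) alone gives F = 1.
That conflicts with the unit clause (F').
Undo G and try G = 1.
(F) alone gives F = 1.
That conflicts with the unit clause (F').
Neither G = 1 nor G = 0 works.

UNSATISFIABLE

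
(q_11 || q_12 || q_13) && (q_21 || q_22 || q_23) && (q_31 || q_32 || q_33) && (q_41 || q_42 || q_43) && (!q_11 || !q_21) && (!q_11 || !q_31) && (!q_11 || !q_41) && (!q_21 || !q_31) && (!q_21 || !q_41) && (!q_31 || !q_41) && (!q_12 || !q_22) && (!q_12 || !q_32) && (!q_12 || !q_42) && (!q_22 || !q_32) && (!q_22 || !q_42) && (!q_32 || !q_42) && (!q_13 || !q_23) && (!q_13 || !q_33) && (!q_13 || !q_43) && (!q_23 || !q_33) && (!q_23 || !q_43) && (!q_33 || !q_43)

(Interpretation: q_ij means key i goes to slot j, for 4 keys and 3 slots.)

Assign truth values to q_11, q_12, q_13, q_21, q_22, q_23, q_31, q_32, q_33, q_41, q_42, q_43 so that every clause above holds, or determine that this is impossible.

UNSATISFIABLE

Branch on q_11: set q_11 = false.
Branch on q_12: set q_12 = true.
From the singleton clause (!q_22), q_22 = false.
From the singleton clause (!q_32), q_32 = false.
From the singleton clause (!q_42), q_42 = false.
Branch on q_21: set q_21 = true.
From the singleton clause (!q_31), q_31 = false.
From the singleton clause (q_33), q_33 = true.
From the singleton clause (!q_41), q_41 = false.
From the singleton clause (q_43), q_43 = true.
Now (!q_43) is unsatisfied and unit — conflict.
That branch fails; take q_21 = false instead.
From the singleton clause (q_23), q_23 = true.
From the singleton clause (!q_13), q_13 = false.
From the singleton clause (!q_33), q_33 = false.
From the singleton clause (q_31), q_31 = true.
From the singleton clause (!q_41), q_41 = false.
From the singleton clause (q_43), q_43 = true.
Now (!q_43) is unsatisfied and unit — conflict.
Either choice for q_21 ends in contradiction.
That branch fails; take q_12 = false instead.
From the singleton clause (q_13), q_13 = true.
From the singleton clause (!q_23), q_23 = false.
From the singleton clause (!q_33), q_33 = false.
From the singleton clause (!q_43), q_43 = false.
Branch on q_21: set q_21 = true.
From the singleton clause (!q_31), q_31 = false.
From the singleton clause (q_32), q_32 = true.
From the singleton clause (!q_41), q_41 = false.
From the singleton clause (q_42), q_42 = true.
Now (!q_42) is unsatisfied and unit — conflict.
That branch fails; take q_21 = false instead.
From the singleton clause (q_22), q_22 = true.
From the singleton clause (!q_32), q_32 = false.
From the singleton clause (q_31), q_31 = true.
From the singleton clause (!q_41), q_41 = false.
From the singleton clause (q_42), q_42 = true.
Now (!q_42) is unsatisfied and unit — conflict.
Either choice for q_21 ends in contradiction.
Either choice for q_12 ends in contradiction.
That branch fails; take q_11 = true instead.
From the singleton clause (!q_21), q_21 = false.
From the singleton clause (!q_31), q_31 = false.
From the singleton clause (!q_41), q_41 = false.
Branch on q_22: set q_22 = true.
From the singleton clause (!q_12), q_12 = false.
From the singleton clause (!q_32), q_32 = false.
From the singleton clause (q_33), q_33 = true.
From the singleton clause (!q_42), q_42 = false.
From the singleton clause (q_43), q_43 = true.
Now (!q_43) is unsatisfied and unit — conflict.
That branch fails; take q_22 = false instead.
From the singleton clause (q_23), q_23 = true.
From the singleton clause (!q_13), q_13 = false.
From the singleton clause (!q_33), q_33 = false.
From the singleton clause (q_32), q_32 = true.
From the singleton clause (!q_12), q_12 = false.
From the singleton clause (!q_42), q_42 = false.
From the singleton clause (q_43), q_43 = true.
Now (!q_43) is unsatisfied and unit — conflict.
Either choice for q_22 ends in contradiction.
Either choice for q_11 ends in contradiction.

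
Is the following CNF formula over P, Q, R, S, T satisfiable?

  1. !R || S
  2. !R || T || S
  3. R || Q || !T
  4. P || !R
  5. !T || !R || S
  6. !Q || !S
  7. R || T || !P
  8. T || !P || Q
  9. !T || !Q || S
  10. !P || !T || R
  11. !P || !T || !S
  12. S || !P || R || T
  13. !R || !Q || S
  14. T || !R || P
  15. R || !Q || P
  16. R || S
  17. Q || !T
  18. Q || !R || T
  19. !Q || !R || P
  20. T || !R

Suppose R = false.
From the singleton clause (S), S = true.
From the singleton clause (!Q), Q = false.
From the singleton clause (!T), T = false.
From the singleton clause (!P), P = false.
All clauses are satisfied.
A satisfying assignment: P ↦ false,  Q ↦ false,  R ↦ false,  S ↦ true,  T ↦ false.

Yes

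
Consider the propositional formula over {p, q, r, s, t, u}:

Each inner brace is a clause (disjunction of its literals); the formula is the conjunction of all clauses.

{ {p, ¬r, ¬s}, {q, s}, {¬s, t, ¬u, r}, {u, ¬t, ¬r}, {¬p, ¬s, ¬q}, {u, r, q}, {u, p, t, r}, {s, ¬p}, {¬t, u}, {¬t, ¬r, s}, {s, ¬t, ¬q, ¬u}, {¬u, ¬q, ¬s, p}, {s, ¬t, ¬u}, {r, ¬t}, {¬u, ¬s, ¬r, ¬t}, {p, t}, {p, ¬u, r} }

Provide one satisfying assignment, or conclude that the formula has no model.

p: True; q: False; r: True; s: True; t: False; u: True

Try q = False.
Unit clause (s) forces s = True.
Try p = True.
Try u = True.
Try t = False.
Unit clause (r) forces r = True.
All clauses are satisfied.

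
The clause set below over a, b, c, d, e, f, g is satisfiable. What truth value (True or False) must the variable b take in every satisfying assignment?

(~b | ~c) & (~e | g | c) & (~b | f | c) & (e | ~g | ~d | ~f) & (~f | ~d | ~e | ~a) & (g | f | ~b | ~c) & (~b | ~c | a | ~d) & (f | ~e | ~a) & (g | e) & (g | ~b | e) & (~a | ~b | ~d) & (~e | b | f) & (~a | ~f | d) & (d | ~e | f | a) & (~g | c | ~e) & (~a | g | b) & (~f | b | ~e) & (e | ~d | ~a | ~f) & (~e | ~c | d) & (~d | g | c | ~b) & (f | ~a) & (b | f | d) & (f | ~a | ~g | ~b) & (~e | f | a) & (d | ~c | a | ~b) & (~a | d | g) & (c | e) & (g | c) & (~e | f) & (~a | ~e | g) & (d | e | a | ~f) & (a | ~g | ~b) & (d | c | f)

False

Suppose b = 1.
Unit clause (~c) forces c = 0.
Unit clause (f) forces f = 1.
Unit clause (e) forces e = 1.
Unit clause (g) forces g = 1.
But (~g) is also a unit clause — contradiction.
So every satisfying assignment has b = False.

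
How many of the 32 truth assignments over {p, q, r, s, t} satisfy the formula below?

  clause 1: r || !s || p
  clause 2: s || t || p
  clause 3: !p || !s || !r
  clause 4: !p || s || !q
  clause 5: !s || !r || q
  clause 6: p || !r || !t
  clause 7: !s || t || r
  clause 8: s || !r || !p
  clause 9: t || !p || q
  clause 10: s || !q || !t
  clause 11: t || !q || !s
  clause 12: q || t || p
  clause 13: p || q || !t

There are 2^5 = 32 truth assignments over (p, q, r, s, t).
Split on t. With t = true, the clauses containing t are satisfied and !t drops from the rest; 3 of the 2^4 = 16 assignments to the other variables satisfy what remains.
With t = false, by the same count on the reduced clause set, 0 assignments work.
Total: 3 + 0 = 3.

3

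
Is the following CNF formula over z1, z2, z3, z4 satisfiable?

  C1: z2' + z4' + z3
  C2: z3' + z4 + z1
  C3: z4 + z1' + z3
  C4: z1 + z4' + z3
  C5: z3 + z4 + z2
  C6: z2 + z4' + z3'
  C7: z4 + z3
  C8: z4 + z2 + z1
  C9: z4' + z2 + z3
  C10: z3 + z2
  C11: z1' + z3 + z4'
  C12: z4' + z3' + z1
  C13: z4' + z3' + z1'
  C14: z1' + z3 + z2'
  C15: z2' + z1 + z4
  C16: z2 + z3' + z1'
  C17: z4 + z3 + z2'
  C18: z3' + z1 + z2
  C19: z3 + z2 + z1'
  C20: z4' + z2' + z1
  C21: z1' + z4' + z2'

Yes, satisfiable

Branch on z4: set z4 = 0.
Unit clause (z3) forces z3 = 1.
Unit clause (z1) forces z1 = 1.
Unit clause (z2) forces z2 = 1.
All clauses are satisfied.
A satisfying assignment: z1: 1,  z2: 1,  z3: 1,  z4: 0.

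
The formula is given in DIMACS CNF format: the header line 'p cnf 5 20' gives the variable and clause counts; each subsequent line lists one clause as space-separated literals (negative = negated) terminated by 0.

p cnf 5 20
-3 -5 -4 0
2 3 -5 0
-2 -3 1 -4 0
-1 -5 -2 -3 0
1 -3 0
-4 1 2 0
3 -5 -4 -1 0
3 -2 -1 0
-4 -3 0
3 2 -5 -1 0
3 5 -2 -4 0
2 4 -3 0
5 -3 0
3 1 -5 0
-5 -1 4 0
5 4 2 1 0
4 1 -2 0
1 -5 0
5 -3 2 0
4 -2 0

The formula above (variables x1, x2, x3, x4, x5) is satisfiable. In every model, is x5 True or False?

False

Suppose x5 = True.
The clause (x1) is unit, so x1 = True.
The clause (x4) is unit, so x4 = True.
The clause (¬x3) is unit, so x3 = False.
But (x3) is also a unit clause — contradiction.
So every satisfying assignment has x5 = False.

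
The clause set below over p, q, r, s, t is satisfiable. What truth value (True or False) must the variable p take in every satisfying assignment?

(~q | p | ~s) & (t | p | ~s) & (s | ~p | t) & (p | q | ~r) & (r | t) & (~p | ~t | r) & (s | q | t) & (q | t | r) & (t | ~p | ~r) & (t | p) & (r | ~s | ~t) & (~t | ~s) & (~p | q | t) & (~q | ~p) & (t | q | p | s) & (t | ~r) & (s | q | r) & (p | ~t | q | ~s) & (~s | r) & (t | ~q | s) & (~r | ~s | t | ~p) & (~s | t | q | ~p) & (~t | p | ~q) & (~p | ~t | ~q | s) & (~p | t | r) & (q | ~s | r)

True

Suppose p = 0.
The clause (t) is unit, so t = 1.
The clause (~s) is unit, so s = 0.
The clause (~q) is unit, so q = 0.
The clause (~r) is unit, so r = 0.
But (r) is also a unit clause — contradiction.
So every satisfying assignment has p = True.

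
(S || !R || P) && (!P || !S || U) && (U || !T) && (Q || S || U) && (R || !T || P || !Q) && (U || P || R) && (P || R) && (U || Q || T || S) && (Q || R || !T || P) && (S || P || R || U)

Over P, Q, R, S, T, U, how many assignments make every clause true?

24

There are 2^6 = 64 truth assignments over (P, Q, R, S, T, U).
Split on S. With S = true, the clauses containing S are satisfied and !S drops from the rest; 14 of the 2^5 = 32 assignments to the other variables satisfy what remains.
With S = false, by the same count on the reduced clause set, 10 assignments work.
(One model: P=F, Q=F, R=T, S=T, T=F, U=F.)
Total: 14 + 10 = 24.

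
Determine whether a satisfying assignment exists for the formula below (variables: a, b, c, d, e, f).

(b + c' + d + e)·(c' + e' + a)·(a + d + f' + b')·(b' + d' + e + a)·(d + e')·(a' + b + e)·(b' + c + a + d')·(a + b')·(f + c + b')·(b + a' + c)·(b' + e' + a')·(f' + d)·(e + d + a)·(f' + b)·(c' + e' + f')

Suppose d = 0.
Unit clause (e') forces e = 0.
Unit clause (f') forces f = 0.
Unit clause (a) forces a = 1.
Unit clause (b) forces b = 1.
Unit clause (c) forces c = 1.
All clauses are satisfied.
A satisfying assignment: a ↦ 1, b ↦ 1, c ↦ 1, d ↦ 0, e ↦ 0, f ↦ 0.

Yes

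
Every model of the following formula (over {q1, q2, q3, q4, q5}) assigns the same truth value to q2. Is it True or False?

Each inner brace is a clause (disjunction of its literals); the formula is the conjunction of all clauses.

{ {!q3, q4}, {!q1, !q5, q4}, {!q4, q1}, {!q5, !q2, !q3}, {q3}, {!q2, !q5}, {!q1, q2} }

True

Suppose q2 = false.
(q3) alone gives q3 = true.
(q4) alone gives q4 = true.
(q1) alone gives q1 = true.
But (!q1) is also a unit clause — contradiction.
So every satisfying assignment has q2 = True.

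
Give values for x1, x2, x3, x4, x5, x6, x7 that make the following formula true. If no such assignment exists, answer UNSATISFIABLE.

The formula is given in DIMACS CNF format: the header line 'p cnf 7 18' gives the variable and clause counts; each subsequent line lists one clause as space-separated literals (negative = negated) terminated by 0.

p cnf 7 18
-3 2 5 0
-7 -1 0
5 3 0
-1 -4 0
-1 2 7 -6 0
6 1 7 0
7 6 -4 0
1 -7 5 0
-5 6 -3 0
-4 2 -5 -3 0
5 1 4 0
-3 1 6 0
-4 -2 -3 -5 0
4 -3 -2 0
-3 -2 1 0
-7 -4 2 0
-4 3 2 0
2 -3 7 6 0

Case x7 = True:
From the singleton clause (¬x1), x1 = False.
From the singleton clause (x5), x5 = True.
Case x6 = True:
Case x3 = False:
Case x4 = True:
From the singleton clause (x2), x2 = True.
All clauses are satisfied.

x1: False,  x2: True,  x3: False,  x4: True,  x5: True,  x6: True,  x7: True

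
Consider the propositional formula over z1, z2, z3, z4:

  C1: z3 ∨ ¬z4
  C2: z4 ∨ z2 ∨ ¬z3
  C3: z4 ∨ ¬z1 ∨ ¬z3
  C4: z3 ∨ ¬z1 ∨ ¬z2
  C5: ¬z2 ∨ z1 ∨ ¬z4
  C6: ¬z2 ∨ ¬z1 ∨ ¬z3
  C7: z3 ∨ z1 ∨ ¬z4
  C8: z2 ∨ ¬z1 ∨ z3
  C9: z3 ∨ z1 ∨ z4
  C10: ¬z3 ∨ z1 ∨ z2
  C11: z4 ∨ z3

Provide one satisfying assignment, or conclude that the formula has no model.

Case z3 = True:
Case z4 = True:
Case z2 = False:
The clause (z1) is unit, so z1 = True.
Every clause now holds.

z1=True,  z2=False,  z3=True,  z4=True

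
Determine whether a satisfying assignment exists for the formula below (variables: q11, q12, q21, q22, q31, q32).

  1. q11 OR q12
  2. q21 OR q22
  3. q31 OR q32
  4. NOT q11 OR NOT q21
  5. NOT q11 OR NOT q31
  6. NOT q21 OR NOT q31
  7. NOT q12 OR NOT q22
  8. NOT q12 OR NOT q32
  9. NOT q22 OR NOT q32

Suppose q11 = true.
Unit clause (NOT q21) forces q21 = false.
Unit clause (q22) forces q22 = true.
Unit clause (NOT q31) forces q31 = false.
Unit clause (q32) forces q32 = true.
But (NOT q32) is also a unit clause — contradiction.
That branch fails; take q11 = false instead.
Unit clause (q12) forces q12 = true.
Unit clause (NOT q22) forces q22 = false.
Unit clause (q21) forces q21 = true.
Unit clause (NOT q31) forces q31 = false.
Unit clause (q32) forces q32 = true.
But (NOT q32) is also a unit clause — contradiction.
Neither q11 = true nor q11 = false works.
No assignment satisfies every clause.

Unsatisfiable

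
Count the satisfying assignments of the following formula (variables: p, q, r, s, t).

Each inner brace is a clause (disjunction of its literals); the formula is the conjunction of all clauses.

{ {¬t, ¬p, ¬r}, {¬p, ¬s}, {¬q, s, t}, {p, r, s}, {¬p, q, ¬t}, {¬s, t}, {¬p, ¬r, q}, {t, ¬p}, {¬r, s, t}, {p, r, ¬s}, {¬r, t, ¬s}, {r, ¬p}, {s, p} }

2

There are 2^5 = 32 truth assignments over (p, q, r, s, t).
Split on s. With s = True, the clauses containing s are satisfied and ¬s drops from the rest; 2 of the 2^4 = 16 assignments to the other variables satisfy what remains.
With s = False, by the same count on the reduced clause set, 0 assignments work.
(One model: p=F, q=F, r=T, s=T, t=T.)
Total: 2 + 0 = 2.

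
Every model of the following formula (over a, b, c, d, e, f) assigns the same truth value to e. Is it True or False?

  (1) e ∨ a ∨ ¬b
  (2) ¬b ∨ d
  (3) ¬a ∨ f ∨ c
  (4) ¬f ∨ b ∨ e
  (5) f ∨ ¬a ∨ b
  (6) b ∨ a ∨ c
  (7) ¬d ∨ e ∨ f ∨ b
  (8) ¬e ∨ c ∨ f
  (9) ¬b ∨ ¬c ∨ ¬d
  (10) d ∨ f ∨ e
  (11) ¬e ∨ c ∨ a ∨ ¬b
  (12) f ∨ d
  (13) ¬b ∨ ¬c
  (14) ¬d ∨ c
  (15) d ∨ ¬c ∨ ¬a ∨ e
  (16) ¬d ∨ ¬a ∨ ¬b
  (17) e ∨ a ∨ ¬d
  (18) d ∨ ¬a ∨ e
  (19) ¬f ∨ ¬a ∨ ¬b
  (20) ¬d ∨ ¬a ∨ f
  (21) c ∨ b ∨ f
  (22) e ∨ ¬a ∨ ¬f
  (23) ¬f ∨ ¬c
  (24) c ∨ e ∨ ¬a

True

Suppose e = False.
Branch on a: set a = True.
Unit clause (d) forces d = True.
Unit clause (c) forces c = True.
Unit clause (¬b) forces b = False.
Unit clause (¬f) forces f = False.
But (f) is also a unit clause — contradiction.
So a must be the other value — set a = False.
Unit clause (¬b) forces b = False.
Unit clause (¬f) forces f = False.
Unit clause (c) forces c = True.
Unit clause (¬d) forces d = False.
But (d) is also a unit clause — contradiction.
Either choice for a ends in contradiction.
So every satisfying assignment has e = True.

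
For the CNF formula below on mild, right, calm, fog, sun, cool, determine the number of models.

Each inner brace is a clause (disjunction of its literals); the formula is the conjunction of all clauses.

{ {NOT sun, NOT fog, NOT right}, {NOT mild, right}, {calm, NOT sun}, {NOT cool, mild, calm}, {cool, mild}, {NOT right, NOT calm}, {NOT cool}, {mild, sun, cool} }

There are 2^6 = 64 truth assignments over (mild, right, calm, fog, sun, cool).
Split on cool. With cool = true, the clauses containing cool are satisfied and NOT cool drops from the rest; 0 of the 2^5 = 32 assignments to the other variables satisfy what remains.
With cool = false, by the same count on the reduced clause set, 2 assignments work.
(One model: mild=T, right=T, calm=F, fog=F, sun=F, cool=F.)
Total: 0 + 2 = 2.

2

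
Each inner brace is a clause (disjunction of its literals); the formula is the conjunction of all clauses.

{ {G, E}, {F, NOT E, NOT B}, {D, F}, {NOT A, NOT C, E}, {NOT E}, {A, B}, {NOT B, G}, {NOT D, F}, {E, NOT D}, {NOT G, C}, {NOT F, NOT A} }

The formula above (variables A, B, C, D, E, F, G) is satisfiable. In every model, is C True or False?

Suppose C = false.
From the singleton clause (NOT E), E = false.
From the singleton clause (G), G = true.
That conflicts with the unit clause (NOT G).
So every satisfying assignment has C = True.

True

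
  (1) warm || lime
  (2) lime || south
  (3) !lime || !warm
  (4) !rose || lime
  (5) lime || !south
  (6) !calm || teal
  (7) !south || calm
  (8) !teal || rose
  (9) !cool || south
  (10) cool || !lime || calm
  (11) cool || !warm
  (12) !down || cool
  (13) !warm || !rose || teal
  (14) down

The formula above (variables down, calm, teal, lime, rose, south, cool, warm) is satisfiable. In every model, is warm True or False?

False

Suppose warm = true.
From the singleton clause (!lime), lime = false.
From the singleton clause (south), south = true.
That conflicts with the unit clause (!south).
So every satisfying assignment has warm = False.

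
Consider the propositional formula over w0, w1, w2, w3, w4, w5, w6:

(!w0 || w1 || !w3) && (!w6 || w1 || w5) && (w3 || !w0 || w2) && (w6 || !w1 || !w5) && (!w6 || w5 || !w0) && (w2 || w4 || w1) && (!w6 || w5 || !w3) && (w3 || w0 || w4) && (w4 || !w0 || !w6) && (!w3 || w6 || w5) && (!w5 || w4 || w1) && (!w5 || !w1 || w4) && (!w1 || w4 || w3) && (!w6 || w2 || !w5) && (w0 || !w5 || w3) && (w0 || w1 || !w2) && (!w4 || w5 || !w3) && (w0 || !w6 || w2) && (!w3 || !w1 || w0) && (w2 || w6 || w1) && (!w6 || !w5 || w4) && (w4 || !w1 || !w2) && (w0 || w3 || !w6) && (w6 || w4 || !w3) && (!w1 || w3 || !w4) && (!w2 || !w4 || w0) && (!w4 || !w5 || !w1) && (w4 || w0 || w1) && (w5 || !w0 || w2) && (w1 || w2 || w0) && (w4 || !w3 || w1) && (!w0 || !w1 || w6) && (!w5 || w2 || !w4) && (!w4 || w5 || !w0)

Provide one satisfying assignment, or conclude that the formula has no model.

w0: true, w1: false, w2: true, w3: false, w4: true, w5: true, w6: true

Case w0 = true:
Case w1 = false:
The clause (!w3) is unit, so w3 = false.
The clause (w2) is unit, so w2 = true.
Case w6 = true:
The clause (w5) is unit, so w5 = true.
The clause (w4) is unit, so w4 = true.
Every clause now holds.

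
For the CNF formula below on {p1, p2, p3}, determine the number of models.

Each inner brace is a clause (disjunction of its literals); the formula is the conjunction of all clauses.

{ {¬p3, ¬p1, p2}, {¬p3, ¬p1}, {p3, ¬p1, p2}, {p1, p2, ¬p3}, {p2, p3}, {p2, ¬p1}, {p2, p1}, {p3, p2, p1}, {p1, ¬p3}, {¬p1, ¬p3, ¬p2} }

There are 2^3 = 8 truth assignments over (p1, p2, p3).
Check each against the 10 clauses (columns in the order p1, p2, p3):
  F F F  ✗ fails (p2 ∨ p3)
  F F T  ✗ fails (p1 ∨ p2 ∨ ¬p3)
  F T F  ✓ satisfies all
  F T T  ✗ fails (p1 ∨ ¬p3)
  T F F  ✗ fails (p3 ∨ ¬p1 ∨ p2)
  T F T  ✗ fails (¬p3 ∨ ¬p1 ∨ p2)
  T T F  ✓ satisfies all
  T T T  ✗ fails (¬p3 ∨ ¬p1)
2 of the 8 rows are models.

2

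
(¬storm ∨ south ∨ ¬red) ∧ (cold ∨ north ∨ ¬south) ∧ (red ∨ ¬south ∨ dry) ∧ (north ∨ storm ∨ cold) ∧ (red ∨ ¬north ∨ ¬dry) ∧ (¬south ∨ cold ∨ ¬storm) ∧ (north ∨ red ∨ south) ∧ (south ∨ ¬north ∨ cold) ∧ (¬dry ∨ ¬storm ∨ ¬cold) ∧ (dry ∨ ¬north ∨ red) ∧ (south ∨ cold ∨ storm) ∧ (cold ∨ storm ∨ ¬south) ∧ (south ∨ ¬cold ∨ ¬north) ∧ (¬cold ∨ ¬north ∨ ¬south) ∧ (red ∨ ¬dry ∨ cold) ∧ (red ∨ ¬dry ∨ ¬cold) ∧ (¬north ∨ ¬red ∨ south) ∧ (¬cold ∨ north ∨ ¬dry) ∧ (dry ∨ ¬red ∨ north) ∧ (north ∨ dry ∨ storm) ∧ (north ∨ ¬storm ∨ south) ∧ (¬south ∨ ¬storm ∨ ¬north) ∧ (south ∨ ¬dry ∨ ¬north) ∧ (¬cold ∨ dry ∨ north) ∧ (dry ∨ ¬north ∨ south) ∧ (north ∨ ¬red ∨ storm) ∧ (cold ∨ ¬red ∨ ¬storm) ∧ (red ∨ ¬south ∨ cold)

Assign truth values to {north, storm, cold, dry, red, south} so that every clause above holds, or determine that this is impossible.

Try storm = False.
Try north = True.
Try red = True.
(south) alone gives south = True.
(cold) alone gives cold = True.
That conflicts with the unit clause (¬cold).
Backtrack on red: now try red = False.
(¬dry) alone gives dry = False.
That conflicts with the unit clause (dry).
Either choice for red ends in contradiction.
Backtrack on north: now try north = False.
(cold) alone gives cold = True.
(¬dry) alone gives dry = False.
That conflicts with the unit clause (dry).
Either choice for north ends in contradiction.
Backtrack on storm: now try storm = True.
Try south = True.
(cold) alone gives cold = True.
(¬dry) alone gives dry = False.
(red) alone gives red = True.
(¬north) alone gives north = False.
That conflicts with the unit clause (north).
Backtrack on south: now try south = False.
(¬red) alone gives red = False.
(north) alone gives north = True.
(¬dry) alone gives dry = False.
That conflicts with the unit clause (dry).
Either choice for south ends in contradiction.
Either choice for storm ends in contradiction.

UNSATISFIABLE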